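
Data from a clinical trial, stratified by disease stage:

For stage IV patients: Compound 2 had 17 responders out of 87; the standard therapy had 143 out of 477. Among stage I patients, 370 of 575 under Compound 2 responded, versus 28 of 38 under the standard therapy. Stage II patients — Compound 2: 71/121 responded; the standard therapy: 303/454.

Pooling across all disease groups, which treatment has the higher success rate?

Stage IV: Compound 2 17/87 = 19.5%, the standard therapy 143/477 = 30.0% → the standard therapy
Stage I: Compound 2 370/575 = 64.3%, the standard therapy 28/38 = 73.7% → the standard therapy
Stage II: Compound 2 71/121 = 58.7%, the standard therapy 303/454 = 66.7% → the standard therapy
Overall: Compound 2 458/783 = 58.5%, the standard therapy 474/969 = 48.9% → Compound 2
(The standard therapy wins every disease group but Compound 2 wins overall — the standard therapy's patients skew toward the low-rate stage IV group.)

Compound 2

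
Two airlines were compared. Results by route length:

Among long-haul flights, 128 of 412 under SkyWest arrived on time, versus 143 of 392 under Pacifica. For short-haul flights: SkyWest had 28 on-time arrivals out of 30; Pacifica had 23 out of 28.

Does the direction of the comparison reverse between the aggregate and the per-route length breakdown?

No

Long-haul: SkyWest 128/412 = 31.1%, Pacifica 143/392 = 36.5% → Pacifica
Short-haul: SkyWest 28/30 = 93.3%, Pacifica 23/28 = 82.1% → SkyWest
Overall: SkyWest 156/442 = 35.3%, Pacifica 166/420 = 39.5% → Pacifica
Neither sweeps: SkyWest wins 1 of 2 groups, Pacifica wins 1. Pacifica wins overall but not every group — no Simpson reversal.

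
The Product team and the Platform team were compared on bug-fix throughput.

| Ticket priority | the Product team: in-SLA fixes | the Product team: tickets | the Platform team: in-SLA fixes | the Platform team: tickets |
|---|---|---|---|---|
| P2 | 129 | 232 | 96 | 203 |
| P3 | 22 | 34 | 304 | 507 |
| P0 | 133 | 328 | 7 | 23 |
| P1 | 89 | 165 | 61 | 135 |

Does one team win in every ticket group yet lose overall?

P2: the Product team 129/232 = 55.6%, the Platform team 96/203 = 47.3% → the Product team
P3: the Product team 22/34 = 64.7%, the Platform team 304/507 = 60.0% → the Product team
P0: the Product team 133/328 = 40.5%, the Platform team 7/23 = 30.4% → the Product team
P1: the Product team 89/165 = 53.9%, the Platform team 61/135 = 45.2% → the Product team
Overall: the Product team 373/759 = 49.1%, the Platform team 468/868 = 53.9% → the Platform team
The Product team wins each ticket group but the Platform team wins overall — the comparison reverses. The Product team's tickets skew toward P0, which has a lower base rate.

Yes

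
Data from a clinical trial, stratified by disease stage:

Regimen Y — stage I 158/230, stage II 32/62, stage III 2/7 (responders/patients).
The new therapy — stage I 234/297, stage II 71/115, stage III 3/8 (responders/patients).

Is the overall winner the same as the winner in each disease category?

Stage I: Regimen Y 158/230 = 68.7%, the new therapy 234/297 = 78.8% → the new therapy
Stage II: Regimen Y 32/62 = 51.6%, the new therapy 71/115 = 61.7% → the new therapy
Stage III: Regimen Y 2/7 = 28.6%, the new therapy 3/8 = 37.5% → the new therapy
Overall: Regimen Y 192/299 = 64.2%, the new therapy 308/420 = 73.3% → the new therapy
The new therapy wins overall and in every disease group — no reversal.

Yes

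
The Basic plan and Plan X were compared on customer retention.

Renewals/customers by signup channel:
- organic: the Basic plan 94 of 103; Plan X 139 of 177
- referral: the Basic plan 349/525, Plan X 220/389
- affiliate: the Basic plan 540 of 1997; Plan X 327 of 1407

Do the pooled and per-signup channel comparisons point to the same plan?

Organic: the Basic plan 94/103 = 91.3%, Plan X 139/177 = 78.5% → the Basic plan
Referral: the Basic plan 349/525 = 66.5%, Plan X 220/389 = 56.6% → the Basic plan
Affiliate: the Basic plan 540/1997 = 27.0%, Plan X 327/1407 = 23.2% → the Basic plan
Overall: the Basic plan 983/2625 = 37.4%, Plan X 686/1973 = 34.8% → the Basic plan
The Basic plan wins overall and in every signup group — no reversal.

Yes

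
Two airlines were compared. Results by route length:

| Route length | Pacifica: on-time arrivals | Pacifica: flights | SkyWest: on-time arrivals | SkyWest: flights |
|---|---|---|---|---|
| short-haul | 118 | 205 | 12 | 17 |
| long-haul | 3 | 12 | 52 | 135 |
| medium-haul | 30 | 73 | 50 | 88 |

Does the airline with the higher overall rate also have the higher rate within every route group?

Short-haul: Pacifica 118/205 = 57.6%, SkyWest 12/17 = 70.6% → SkyWest
Long-haul: Pacifica 3/12 = 25.0%, SkyWest 52/135 = 38.5% → SkyWest
Medium-haul: Pacifica 30/73 = 41.1%, SkyWest 50/88 = 56.8% → SkyWest
Overall: Pacifica 151/290 = 52.1%, SkyWest 114/240 = 47.5% → Pacifica
SkyWest wins each route group but Pacifica wins overall — the comparison reverses. SkyWest's flights skew toward long-haul, which has a lower base rate.

No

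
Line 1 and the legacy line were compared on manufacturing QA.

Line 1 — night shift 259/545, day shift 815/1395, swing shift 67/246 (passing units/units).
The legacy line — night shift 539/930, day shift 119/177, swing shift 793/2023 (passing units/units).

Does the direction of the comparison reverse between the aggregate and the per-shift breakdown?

Yes

Night shift: Line 1 259/545 = 47.5%, the legacy line 539/930 = 58.0% → the legacy line
Day shift: Line 1 815/1395 = 58.4%, the legacy line 119/177 = 67.2% → the legacy line
Swing shift: Line 1 67/246 = 27.2%, the legacy line 793/2023 = 39.2% → the legacy line
Overall: Line 1 1141/2186 = 52.2%, the legacy line 1451/3130 = 46.4% → Line 1
The legacy line wins each shift group but Line 1 wins overall — the comparison reverses. The legacy line's units skew toward swing shift, which has a lower base rate.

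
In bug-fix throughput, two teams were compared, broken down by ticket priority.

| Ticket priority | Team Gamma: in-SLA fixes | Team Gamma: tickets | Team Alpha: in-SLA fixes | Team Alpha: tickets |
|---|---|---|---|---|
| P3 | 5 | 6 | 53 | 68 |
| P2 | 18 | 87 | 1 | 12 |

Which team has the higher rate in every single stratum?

Team Gamma

P3: Team Gamma 5/6 = 83.3%, Team Alpha 53/68 = 77.9% → Team Gamma
P2: Team Gamma 18/87 = 20.7%, Team Alpha 1/12 = 8.3% → Team Gamma
Team Gamma has the higher rate in both groups.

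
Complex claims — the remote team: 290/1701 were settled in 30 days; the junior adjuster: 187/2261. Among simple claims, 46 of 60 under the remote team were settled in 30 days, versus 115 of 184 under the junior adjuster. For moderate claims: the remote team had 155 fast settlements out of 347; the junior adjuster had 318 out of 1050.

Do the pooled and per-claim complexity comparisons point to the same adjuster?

Complex: the remote team 290/1701 = 17.0%, the junior adjuster 187/2261 = 8.3% → the remote team
Simple: the remote team 46/60 = 76.7%, the junior adjuster 115/184 = 62.5% → the remote team
Moderate: the remote team 155/347 = 44.7%, the junior adjuster 318/1050 = 30.3% → the remote team
Overall: the remote team 491/2108 = 23.3%, the junior adjuster 620/3495 = 17.7% → the remote team
The remote team wins overall and in every claim group — no reversal.

Yes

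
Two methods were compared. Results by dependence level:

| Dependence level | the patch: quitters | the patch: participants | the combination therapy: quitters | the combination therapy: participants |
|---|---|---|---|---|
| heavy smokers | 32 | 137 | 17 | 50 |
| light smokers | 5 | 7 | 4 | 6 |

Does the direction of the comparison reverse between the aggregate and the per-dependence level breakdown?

Heavy smokers: the patch 32/137 = 23.4%, the combination therapy 17/50 = 34.0% → the combination therapy
Light smokers: the patch 5/7 = 71.4%, the combination therapy 4/6 = 66.7% → the patch
Overall: the patch 37/144 = 25.7%, the combination therapy 21/56 = 37.5% → the combination therapy
Neither sweeps: the patch wins 1 of 2 groups, the combination therapy wins 1. The combination therapy wins overall but not every group — no Simpson reversal.

No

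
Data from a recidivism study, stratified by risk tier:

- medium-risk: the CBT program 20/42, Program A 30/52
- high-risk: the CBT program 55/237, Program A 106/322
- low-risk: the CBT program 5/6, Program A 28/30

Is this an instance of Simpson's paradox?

No

Medium-risk: the CBT program 20/42 = 47.6%, Program A 30/52 = 57.7% → Program A
High-risk: the CBT program 55/237 = 23.2%, Program A 106/322 = 32.9% → Program A
Low-risk: the CBT program 5/6 = 83.3%, Program A 28/30 = 93.3% → Program A
Overall: the CBT program 80/285 = 28.1%, Program A 164/404 = 40.6% → Program A
Program A wins overall and in every risk group — no reversal.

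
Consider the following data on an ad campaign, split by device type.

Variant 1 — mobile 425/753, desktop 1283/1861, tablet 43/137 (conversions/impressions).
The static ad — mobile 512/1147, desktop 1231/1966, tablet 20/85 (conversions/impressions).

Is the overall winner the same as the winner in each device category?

Yes

Mobile: Variant 1 425/753 = 56.4%, the static ad 512/1147 = 44.6% → Variant 1
Desktop: Variant 1 1283/1861 = 68.9%, the static ad 1231/1966 = 62.6% → Variant 1
Tablet: Variant 1 43/137 = 31.4%, the static ad 20/85 = 23.5% → Variant 1
Overall: Variant 1 1751/2751 = 63.6%, the static ad 1763/3198 = 55.1% → Variant 1
Variant 1 wins overall and in every device group — no reversal.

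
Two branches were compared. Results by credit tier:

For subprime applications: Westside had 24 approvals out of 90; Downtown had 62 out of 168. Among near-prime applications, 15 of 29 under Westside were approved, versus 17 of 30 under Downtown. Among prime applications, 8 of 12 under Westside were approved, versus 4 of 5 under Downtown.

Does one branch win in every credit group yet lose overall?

Subprime: Westside 24/90 = 26.7%, Downtown 62/168 = 36.9% → Downtown
Near-prime: Westside 15/29 = 51.7%, Downtown 17/30 = 56.7% → Downtown
Prime: Westside 8/12 = 66.7%, Downtown 4/5 = 80.0% → Downtown
Overall: Westside 47/131 = 35.9%, Downtown 83/203 = 40.9% → Downtown
Downtown wins overall and in every credit group — no reversal.

No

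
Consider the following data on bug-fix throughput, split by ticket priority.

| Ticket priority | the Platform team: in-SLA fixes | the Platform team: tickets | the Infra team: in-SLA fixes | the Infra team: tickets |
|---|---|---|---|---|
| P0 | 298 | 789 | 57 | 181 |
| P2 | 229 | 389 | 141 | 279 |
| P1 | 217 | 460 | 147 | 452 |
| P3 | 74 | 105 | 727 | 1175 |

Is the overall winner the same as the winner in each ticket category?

P0: the Platform team 298/789 = 37.8%, the Infra team 57/181 = 31.5% → the Platform team
P2: the Platform team 229/389 = 58.9%, the Infra team 141/279 = 50.5% → the Platform team
P1: the Platform team 217/460 = 47.2%, the Infra team 147/452 = 32.5% → the Platform team
P3: the Platform team 74/105 = 70.5%, the Infra team 727/1175 = 61.9% → the Platform team
Overall: the Platform team 818/1743 = 46.9%, the Infra team 1072/2087 = 51.4% → the Infra team
The Platform team wins each ticket group but the Infra team wins overall — the comparison reverses. The Platform team's tickets skew toward P0, which has a lower base rate.

No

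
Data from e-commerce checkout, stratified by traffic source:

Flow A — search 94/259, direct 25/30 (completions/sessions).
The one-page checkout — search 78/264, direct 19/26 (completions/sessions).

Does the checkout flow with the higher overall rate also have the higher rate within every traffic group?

Search: Flow A 94/259 = 36.3%, the one-page checkout 78/264 = 29.5% → Flow A
Direct: Flow A 25/30 = 83.3%, the one-page checkout 19/26 = 73.1% → Flow A
Overall: Flow A 119/289 = 41.2%, the one-page checkout 97/290 = 33.4% → Flow A
Flow A wins overall and in every traffic group — no reversal.

Yes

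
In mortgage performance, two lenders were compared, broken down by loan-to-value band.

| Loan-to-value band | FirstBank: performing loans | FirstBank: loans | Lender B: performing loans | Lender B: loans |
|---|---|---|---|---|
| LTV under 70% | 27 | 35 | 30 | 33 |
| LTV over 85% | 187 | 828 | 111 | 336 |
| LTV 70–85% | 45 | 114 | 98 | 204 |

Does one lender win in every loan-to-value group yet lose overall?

No

LTV under 70%: FirstBank 27/35 = 77.1%, Lender B 30/33 = 90.9% → Lender B
LTV over 85%: FirstBank 187/828 = 22.6%, Lender B 111/336 = 33.0% → Lender B
LTV 70–85%: FirstBank 45/114 = 39.5%, Lender B 98/204 = 48.0% → Lender B
Overall: FirstBank 259/977 = 26.5%, Lender B 239/573 = 41.7% → Lender B
Lender B wins overall and in every loan-to-value group — no reversal.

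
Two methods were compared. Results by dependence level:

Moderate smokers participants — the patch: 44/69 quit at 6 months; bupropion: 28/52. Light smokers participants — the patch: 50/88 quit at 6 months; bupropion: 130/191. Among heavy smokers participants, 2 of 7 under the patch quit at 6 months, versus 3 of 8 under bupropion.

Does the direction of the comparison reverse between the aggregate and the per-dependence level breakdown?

Moderate smokers: the patch 44/69 = 63.8%, bupropion 28/52 = 53.8% → the patch
Light smokers: the patch 50/88 = 56.8%, bupropion 130/191 = 68.1% → bupropion
Heavy smokers: the patch 2/7 = 28.6%, bupropion 3/8 = 37.5% → bupropion
Overall: the patch 96/164 = 58.5%, bupropion 161/251 = 64.1% → bupropion
Neither sweeps: the patch wins 1 of 3 groups, bupropion wins 2. Bupropion wins overall but not every group — no Simpson reversal.

No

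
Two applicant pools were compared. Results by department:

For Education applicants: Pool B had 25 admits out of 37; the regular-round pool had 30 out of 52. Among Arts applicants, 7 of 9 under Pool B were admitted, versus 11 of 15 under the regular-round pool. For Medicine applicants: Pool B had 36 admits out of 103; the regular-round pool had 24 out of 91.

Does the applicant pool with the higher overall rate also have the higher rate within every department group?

Education: Pool B 25/37 = 67.6%, the regular-round pool 30/52 = 57.7% → Pool B
Arts: Pool B 7/9 = 77.8%, the regular-round pool 11/15 = 73.3% → Pool B
Medicine: Pool B 36/103 = 35.0%, the regular-round pool 24/91 = 26.4% → Pool B
Overall: Pool B 68/149 = 45.6%, the regular-round pool 65/158 = 41.1% → Pool B
Pool B wins overall and in every department group — no reversal.

Yes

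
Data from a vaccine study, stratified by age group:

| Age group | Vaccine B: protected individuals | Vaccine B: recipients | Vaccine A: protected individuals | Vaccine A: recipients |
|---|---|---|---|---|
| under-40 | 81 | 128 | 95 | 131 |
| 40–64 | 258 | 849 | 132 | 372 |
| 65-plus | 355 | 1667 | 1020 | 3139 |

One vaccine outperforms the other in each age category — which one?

Under-40: Vaccine B 81/128 = 63.3%, Vaccine A 95/131 = 72.5% → Vaccine A
40–64: Vaccine B 258/849 = 30.4%, Vaccine A 132/372 = 35.5% → Vaccine A
65-plus: Vaccine B 355/1667 = 21.3%, Vaccine A 1020/3139 = 32.5% → Vaccine A
Vaccine A has the higher rate in all 3 groups.

Vaccine A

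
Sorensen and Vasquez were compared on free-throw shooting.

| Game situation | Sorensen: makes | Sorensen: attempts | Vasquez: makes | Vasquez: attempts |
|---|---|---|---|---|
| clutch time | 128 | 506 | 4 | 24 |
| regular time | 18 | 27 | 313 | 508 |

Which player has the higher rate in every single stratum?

Clutch time: Sorensen 128/506 = 25.3%, Vasquez 4/24 = 16.7% → Sorensen
Regular time: Sorensen 18/27 = 66.7%, Vasquez 313/508 = 61.6% → Sorensen
Sorensen has the higher rate in both groups.

Sorensen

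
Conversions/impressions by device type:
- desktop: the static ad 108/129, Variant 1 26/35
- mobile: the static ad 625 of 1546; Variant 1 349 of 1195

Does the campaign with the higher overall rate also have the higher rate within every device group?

Desktop: the static ad 108/129 = 83.7%, Variant 1 26/35 = 74.3% → the static ad
Mobile: the static ad 625/1546 = 40.4%, Variant 1 349/1195 = 29.2% → the static ad
Overall: the static ad 733/1675 = 43.8%, Variant 1 375/1230 = 30.5% → the static ad
The static ad wins overall and in every device group — no reversal.

Yes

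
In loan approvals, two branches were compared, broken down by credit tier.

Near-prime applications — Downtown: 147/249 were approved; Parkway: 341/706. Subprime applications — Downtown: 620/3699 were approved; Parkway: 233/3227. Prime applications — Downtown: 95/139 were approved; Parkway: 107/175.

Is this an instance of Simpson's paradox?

No

Near-prime: Downtown 147/249 = 59.0%, Parkway 341/706 = 48.3% → Downtown
Subprime: Downtown 620/3699 = 16.8%, Parkway 233/3227 = 7.2% → Downtown
Prime: Downtown 95/139 = 68.3%, Parkway 107/175 = 61.1% → Downtown
Overall: Downtown 862/4087 = 21.1%, Parkway 681/4108 = 16.6% → Downtown
Downtown wins overall and in every credit group — no reversal.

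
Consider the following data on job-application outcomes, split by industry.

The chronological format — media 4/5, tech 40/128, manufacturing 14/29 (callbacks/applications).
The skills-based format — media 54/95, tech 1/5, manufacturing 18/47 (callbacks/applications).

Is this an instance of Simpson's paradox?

Yes

Media: the chronological format 4/5 = 80.0%, the skills-based format 54/95 = 56.8% → the chronological format
Tech: the chronological format 40/128 = 31.2%, the skills-based format 1/5 = 20.0% → the chronological format
Manufacturing: the chronological format 14/29 = 48.3%, the skills-based format 18/47 = 38.3% → the chronological format
Overall: the chronological format 58/162 = 35.8%, the skills-based format 73/147 = 49.7% → the skills-based format
The chronological format wins each industry group but the skills-based format wins overall — the comparison reverses. The chronological format's applications skew toward tech, which has a lower base rate.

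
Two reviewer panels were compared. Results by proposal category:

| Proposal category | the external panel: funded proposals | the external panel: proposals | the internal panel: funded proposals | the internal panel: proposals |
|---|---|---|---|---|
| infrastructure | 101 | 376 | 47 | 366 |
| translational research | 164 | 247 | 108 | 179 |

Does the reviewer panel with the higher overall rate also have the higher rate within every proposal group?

Yes

Infrastructure: the external panel 101/376 = 26.9%, the internal panel 47/366 = 12.8% → the external panel
Translational research: the external panel 164/247 = 66.4%, the internal panel 108/179 = 60.3% → the external panel
Overall: the external panel 265/623 = 42.5%, the internal panel 155/545 = 28.4% → the external panel
The external panel wins overall and in every proposal group — no reversal.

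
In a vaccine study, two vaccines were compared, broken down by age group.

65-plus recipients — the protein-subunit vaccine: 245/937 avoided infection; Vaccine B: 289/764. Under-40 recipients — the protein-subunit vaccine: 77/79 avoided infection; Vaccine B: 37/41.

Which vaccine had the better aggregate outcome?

Vaccine B

65-plus: the protein-subunit vaccine 245/937 = 26.1%, Vaccine B 289/764 = 37.8% → Vaccine B
Under-40: the protein-subunit vaccine 77/79 = 97.5%, Vaccine B 37/41 = 90.2% → the protein-subunit vaccine
Overall: the protein-subunit vaccine 322/1016 = 31.7%, Vaccine B 326/805 = 40.5% → Vaccine B
(Neither sweeps every age group, but Vaccine B has the higher pooled rate.)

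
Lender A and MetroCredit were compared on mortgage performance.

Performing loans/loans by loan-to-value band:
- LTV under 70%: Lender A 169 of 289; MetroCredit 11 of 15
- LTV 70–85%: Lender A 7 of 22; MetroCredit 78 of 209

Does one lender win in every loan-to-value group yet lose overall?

LTV under 70%: Lender A 169/289 = 58.5%, MetroCredit 11/15 = 73.3% → MetroCredit
LTV 70–85%: Lender A 7/22 = 31.8%, MetroCredit 78/209 = 37.3% → MetroCredit
Overall: Lender A 176/311 = 56.6%, MetroCredit 89/224 = 39.7% → Lender A
MetroCredit wins each loan-to-value group but Lender A wins overall — the comparison reverses. MetroCredit's loans skew toward LTV 70–85%, which has a lower base rate.

Yes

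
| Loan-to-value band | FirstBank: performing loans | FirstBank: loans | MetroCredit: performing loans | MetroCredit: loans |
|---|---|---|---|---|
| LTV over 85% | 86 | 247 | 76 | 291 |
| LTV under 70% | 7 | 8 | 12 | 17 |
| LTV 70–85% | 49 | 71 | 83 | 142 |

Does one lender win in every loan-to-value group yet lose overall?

No

LTV over 85%: FirstBank 86/247 = 34.8%, MetroCredit 76/291 = 26.1% → FirstBank
LTV under 70%: FirstBank 7/8 = 87.5%, MetroCredit 12/17 = 70.6% → FirstBank
LTV 70–85%: FirstBank 49/71 = 69.0%, MetroCredit 83/142 = 58.5% → FirstBank
Overall: FirstBank 142/326 = 43.6%, MetroCredit 171/450 = 38.0% → FirstBank
FirstBank wins overall and in every loan-to-value group — no reversal.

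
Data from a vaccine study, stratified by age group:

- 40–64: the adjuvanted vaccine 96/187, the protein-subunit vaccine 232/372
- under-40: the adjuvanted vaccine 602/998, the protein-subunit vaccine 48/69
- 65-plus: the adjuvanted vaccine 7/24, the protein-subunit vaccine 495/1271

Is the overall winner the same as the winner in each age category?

No

40–64: the adjuvanted vaccine 96/187 = 51.3%, the protein-subunit vaccine 232/372 = 62.4% → the protein-subunit vaccine
Under-40: the adjuvanted vaccine 602/998 = 60.3%, the protein-subunit vaccine 48/69 = 69.6% → the protein-subunit vaccine
65-plus: the adjuvanted vaccine 7/24 = 29.2%, the protein-subunit vaccine 495/1271 = 38.9% → the protein-subunit vaccine
Overall: the adjuvanted vaccine 705/1209 = 58.3%, the protein-subunit vaccine 775/1712 = 45.3% → the adjuvanted vaccine
The protein-subunit vaccine wins each age group but the adjuvanted vaccine wins overall — the comparison reverses. The protein-subunit vaccine's recipients skew toward 65-plus, which has a lower base rate.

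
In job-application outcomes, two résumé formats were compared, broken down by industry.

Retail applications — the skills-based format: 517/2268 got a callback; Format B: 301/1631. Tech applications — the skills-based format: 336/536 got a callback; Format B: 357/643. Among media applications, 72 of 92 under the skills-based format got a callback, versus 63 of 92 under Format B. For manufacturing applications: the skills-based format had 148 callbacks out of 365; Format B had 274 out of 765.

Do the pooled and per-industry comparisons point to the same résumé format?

Yes

Retail: the skills-based format 517/2268 = 22.8%, Format B 301/1631 = 18.5% → the skills-based format
Tech: the skills-based format 336/536 = 62.7%, Format B 357/643 = 55.5% → the skills-based format
Media: the skills-based format 72/92 = 78.3%, Format B 63/92 = 68.5% → the skills-based format
Manufacturing: the skills-based format 148/365 = 40.5%, Format B 274/765 = 35.8% → the skills-based format
Overall: the skills-based format 1073/3261 = 32.9%, Format B 995/3131 = 31.8% → the skills-based format
The skills-based format wins overall and in every industry group — no reversal.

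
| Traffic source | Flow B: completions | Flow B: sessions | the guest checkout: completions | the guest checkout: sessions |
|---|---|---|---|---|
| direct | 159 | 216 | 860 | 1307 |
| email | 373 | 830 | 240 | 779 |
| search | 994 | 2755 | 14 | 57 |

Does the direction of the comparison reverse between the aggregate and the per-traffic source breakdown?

Yes

Direct: Flow B 159/216 = 73.6%, the guest checkout 860/1307 = 65.8% → Flow B
Email: Flow B 373/830 = 44.9%, the guest checkout 240/779 = 30.8% → Flow B
Search: Flow B 994/2755 = 36.1%, the guest checkout 14/57 = 24.6% → Flow B
Overall: Flow B 1526/3801 = 40.1%, the guest checkout 1114/2143 = 52.0% → the guest checkout
Flow B wins each traffic group but the guest checkout wins overall — the comparison reverses. Flow B's sessions skew toward search, which has a lower base rate.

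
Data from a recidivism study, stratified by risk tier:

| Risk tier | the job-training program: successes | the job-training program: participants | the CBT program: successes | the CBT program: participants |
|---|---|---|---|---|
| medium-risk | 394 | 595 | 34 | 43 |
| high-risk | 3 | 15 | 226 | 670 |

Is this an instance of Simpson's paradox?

Medium-risk: the job-training program 394/595 = 66.2%, the CBT program 34/43 = 79.1% → the CBT program
High-risk: the job-training program 3/15 = 20.0%, the CBT program 226/670 = 33.7% → the CBT program
Overall: the job-training program 397/610 = 65.1%, the CBT program 260/713 = 36.5% → the job-training program
The CBT program wins each risk group but the job-training program wins overall — the comparison reverses. The CBT program's participants skew toward high-risk, which has a lower base rate.

Yes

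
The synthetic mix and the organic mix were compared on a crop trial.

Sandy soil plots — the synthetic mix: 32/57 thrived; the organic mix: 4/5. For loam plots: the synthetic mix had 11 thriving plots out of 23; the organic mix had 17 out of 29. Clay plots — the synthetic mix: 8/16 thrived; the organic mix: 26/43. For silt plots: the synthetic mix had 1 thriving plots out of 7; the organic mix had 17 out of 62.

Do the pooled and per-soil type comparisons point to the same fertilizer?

No

Sandy soil: the synthetic mix 32/57 = 56.1%, the organic mix 4/5 = 80.0% → the organic mix
Loam: the synthetic mix 11/23 = 47.8%, the organic mix 17/29 = 58.6% → the organic mix
Clay: the synthetic mix 8/16 = 50.0%, the organic mix 26/43 = 60.5% → the organic mix
Silt: the synthetic mix 1/7 = 14.3%, the organic mix 17/62 = 27.4% → the organic mix
Overall: the synthetic mix 52/103 = 50.5%, the organic mix 64/139 = 46.0% → the synthetic mix
The organic mix wins each soil group but the synthetic mix wins overall — the comparison reverses. The organic mix's plots skew toward silt, which has a lower base rate.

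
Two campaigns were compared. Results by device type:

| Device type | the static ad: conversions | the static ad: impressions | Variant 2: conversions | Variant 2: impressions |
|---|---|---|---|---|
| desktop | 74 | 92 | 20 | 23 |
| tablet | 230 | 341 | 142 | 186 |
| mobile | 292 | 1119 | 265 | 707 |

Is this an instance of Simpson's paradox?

Desktop: the static ad 74/92 = 80.4%, Variant 2 20/23 = 87.0% → Variant 2
Tablet: the static ad 230/341 = 67.4%, Variant 2 142/186 = 76.3% → Variant 2
Mobile: the static ad 292/1119 = 26.1%, Variant 2 265/707 = 37.5% → Variant 2
Overall: the static ad 596/1552 = 38.4%, Variant 2 427/916 = 46.6% → Variant 2
Variant 2 wins overall and in every device group — no reversal.

No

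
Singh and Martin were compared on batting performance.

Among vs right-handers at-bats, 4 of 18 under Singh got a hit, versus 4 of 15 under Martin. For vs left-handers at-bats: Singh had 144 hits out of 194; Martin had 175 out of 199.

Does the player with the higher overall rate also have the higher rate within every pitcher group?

Vs right-handers: Singh 4/18 = 22.2%, Martin 4/15 = 26.7% → Martin
Vs left-handers: Singh 144/194 = 74.2%, Martin 175/199 = 87.9% → Martin
Overall: Singh 148/212 = 69.8%, Martin 179/214 = 83.6% → Martin
Martin wins overall and in every pitcher group — no reversal.

Yes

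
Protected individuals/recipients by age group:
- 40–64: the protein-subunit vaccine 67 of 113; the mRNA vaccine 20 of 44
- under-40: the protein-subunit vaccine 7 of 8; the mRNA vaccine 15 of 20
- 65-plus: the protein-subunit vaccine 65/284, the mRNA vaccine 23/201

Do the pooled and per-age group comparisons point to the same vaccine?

40–64: the protein-subunit vaccine 67/113 = 59.3%, the mRNA vaccine 20/44 = 45.5% → the protein-subunit vaccine
Under-40: the protein-subunit vaccine 7/8 = 87.5%, the mRNA vaccine 15/20 = 75.0% → the protein-subunit vaccine
65-plus: the protein-subunit vaccine 65/284 = 22.9%, the mRNA vaccine 23/201 = 11.4% → the protein-subunit vaccine
Overall: the protein-subunit vaccine 139/405 = 34.3%, the mRNA vaccine 58/265 = 21.9% → the protein-subunit vaccine
The protein-subunit vaccine wins overall and in every age group — no reversal.

Yes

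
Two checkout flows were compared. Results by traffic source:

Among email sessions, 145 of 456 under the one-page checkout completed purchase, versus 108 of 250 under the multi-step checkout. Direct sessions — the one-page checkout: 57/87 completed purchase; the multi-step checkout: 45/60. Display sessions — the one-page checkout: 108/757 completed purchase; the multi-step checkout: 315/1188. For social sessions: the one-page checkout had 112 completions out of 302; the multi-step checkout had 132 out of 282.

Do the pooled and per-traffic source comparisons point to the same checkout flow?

Email: the one-page checkout 145/456 = 31.8%, the multi-step checkout 108/250 = 43.2% → the multi-step checkout
Direct: the one-page checkout 57/87 = 65.5%, the multi-step checkout 45/60 = 75.0% → the multi-step checkout
Display: the one-page checkout 108/757 = 14.3%, the multi-step checkout 315/1188 = 26.5% → the multi-step checkout
Social: the one-page checkout 112/302 = 37.1%, the multi-step checkout 132/282 = 46.8% → the multi-step checkout
Overall: the one-page checkout 422/1602 = 26.3%, the multi-step checkout 600/1780 = 33.7% → the multi-step checkout
The multi-step checkout wins overall and in every traffic group — no reversal.

Yes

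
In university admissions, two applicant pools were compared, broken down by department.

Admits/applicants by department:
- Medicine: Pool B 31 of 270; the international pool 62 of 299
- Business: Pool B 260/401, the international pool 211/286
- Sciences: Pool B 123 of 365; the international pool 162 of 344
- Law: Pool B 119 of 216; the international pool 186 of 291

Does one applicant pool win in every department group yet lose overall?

No

Medicine: Pool B 31/270 = 11.5%, the international pool 62/299 = 20.7% → the international pool
Business: Pool B 260/401 = 64.8%, the international pool 211/286 = 73.8% → the international pool
Sciences: Pool B 123/365 = 33.7%, the international pool 162/344 = 47.1% → the international pool
Law: Pool B 119/216 = 55.1%, the international pool 186/291 = 63.9% → the international pool
Overall: Pool B 533/1252 = 42.6%, the international pool 621/1220 = 50.9% → the international pool
The international pool wins overall and in every department group — no reversal.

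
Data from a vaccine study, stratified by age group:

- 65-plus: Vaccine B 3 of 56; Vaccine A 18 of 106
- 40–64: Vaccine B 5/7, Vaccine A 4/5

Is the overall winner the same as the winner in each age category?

Yes

65-plus: Vaccine B 3/56 = 5.4%, Vaccine A 18/106 = 17.0% → Vaccine A
40–64: Vaccine B 5/7 = 71.4%, Vaccine A 4/5 = 80.0% → Vaccine A
Overall: Vaccine B 8/63 = 12.7%, Vaccine A 22/111 = 19.8% → Vaccine A
Vaccine A wins overall and in every age group — no reversal.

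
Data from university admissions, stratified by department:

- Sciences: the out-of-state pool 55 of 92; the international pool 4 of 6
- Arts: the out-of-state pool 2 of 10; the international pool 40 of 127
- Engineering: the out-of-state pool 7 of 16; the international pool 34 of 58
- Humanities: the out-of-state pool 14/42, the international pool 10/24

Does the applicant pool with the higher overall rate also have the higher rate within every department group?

No

Sciences: the out-of-state pool 55/92 = 59.8%, the international pool 4/6 = 66.7% → the international pool
Arts: the out-of-state pool 2/10 = 20.0%, the international pool 40/127 = 31.5% → the international pool
Engineering: the out-of-state pool 7/16 = 43.8%, the international pool 34/58 = 58.6% → the international pool
Humanities: the out-of-state pool 14/42 = 33.3%, the international pool 10/24 = 41.7% → the international pool
Overall: the out-of-state pool 78/160 = 48.8%, the international pool 88/215 = 40.9% → the out-of-state pool
The international pool wins each department group but the out-of-state pool wins overall — the comparison reverses. The international pool's applicants skew toward Arts, which has a lower base rate.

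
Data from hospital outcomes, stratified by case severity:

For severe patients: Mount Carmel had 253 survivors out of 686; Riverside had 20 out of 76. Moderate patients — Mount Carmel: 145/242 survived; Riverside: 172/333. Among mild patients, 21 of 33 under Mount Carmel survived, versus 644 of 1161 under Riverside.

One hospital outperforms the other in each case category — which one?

Severe: Mount Carmel 253/686 = 36.9%, Riverside 20/76 = 26.3% → Mount Carmel
Moderate: Mount Carmel 145/242 = 59.9%, Riverside 172/333 = 51.7% → Mount Carmel
Mild: Mount Carmel 21/33 = 63.6%, Riverside 644/1161 = 55.5% → Mount Carmel
Mount Carmel has the higher rate in all 3 groups.

Mount Carmel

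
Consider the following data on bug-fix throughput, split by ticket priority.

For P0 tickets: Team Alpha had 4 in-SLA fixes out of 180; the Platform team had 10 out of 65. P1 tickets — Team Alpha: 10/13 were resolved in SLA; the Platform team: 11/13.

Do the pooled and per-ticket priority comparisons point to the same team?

Yes

P0: Team Alpha 4/180 = 2.2%, the Platform team 10/65 = 15.4% → the Platform team
P1: Team Alpha 10/13 = 76.9%, the Platform team 11/13 = 84.6% → the Platform team
Overall: Team Alpha 14/193 = 7.3%, the Platform team 21/78 = 26.9% → the Platform team
The Platform team wins overall and in every ticket group — no reversal.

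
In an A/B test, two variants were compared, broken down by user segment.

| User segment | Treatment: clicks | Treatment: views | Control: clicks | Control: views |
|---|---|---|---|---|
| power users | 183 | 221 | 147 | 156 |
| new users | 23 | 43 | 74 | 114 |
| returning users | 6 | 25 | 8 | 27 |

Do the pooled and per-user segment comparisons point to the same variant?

Yes

Power users: Treatment 183/221 = 82.8%, Control 147/156 = 94.2% → Control
New users: Treatment 23/43 = 53.5%, Control 74/114 = 64.9% → Control
Returning users: Treatment 6/25 = 24.0%, Control 8/27 = 29.6% → Control
Overall: Treatment 212/289 = 73.4%, Control 229/297 = 77.1% → Control
Control wins overall and in every user group — no reversal.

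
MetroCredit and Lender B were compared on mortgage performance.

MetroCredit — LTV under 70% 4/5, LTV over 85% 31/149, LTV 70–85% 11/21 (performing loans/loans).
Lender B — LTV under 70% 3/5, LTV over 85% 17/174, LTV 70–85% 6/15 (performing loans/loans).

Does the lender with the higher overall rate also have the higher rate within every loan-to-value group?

Yes

LTV under 70%: MetroCredit 4/5 = 80.0%, Lender B 3/5 = 60.0% → MetroCredit
LTV over 85%: MetroCredit 31/149 = 20.8%, Lender B 17/174 = 9.8% → MetroCredit
LTV 70–85%: MetroCredit 11/21 = 52.4%, Lender B 6/15 = 40.0% → MetroCredit
Overall: MetroCredit 46/175 = 26.3%, Lender B 26/194 = 13.4% → MetroCredit
MetroCredit wins overall and in every loan-to-value group — no reversal.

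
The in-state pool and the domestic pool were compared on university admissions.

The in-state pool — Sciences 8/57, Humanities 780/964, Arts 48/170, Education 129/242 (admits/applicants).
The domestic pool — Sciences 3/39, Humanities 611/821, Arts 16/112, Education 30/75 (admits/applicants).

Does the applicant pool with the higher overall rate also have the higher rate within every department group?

Yes

Sciences: the in-state pool 8/57 = 14.0%, the domestic pool 3/39 = 7.7% → the in-state pool
Humanities: the in-state pool 780/964 = 80.9%, the domestic pool 611/821 = 74.4% → the in-state pool
Arts: the in-state pool 48/170 = 28.2%, the domestic pool 16/112 = 14.3% → the in-state pool
Education: the in-state pool 129/242 = 53.3%, the domestic pool 30/75 = 40.0% → the in-state pool
Overall: the in-state pool 965/1433 = 67.3%, the domestic pool 660/1047 = 63.0% → the in-state pool
The in-state pool wins overall and in every department group — no reversal.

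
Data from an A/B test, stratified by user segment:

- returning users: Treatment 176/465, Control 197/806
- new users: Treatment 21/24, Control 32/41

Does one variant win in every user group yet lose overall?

No

Returning users: Treatment 176/465 = 37.8%, Control 197/806 = 24.4% → Treatment
New users: Treatment 21/24 = 87.5%, Control 32/41 = 78.0% → Treatment
Overall: Treatment 197/489 = 40.3%, Control 229/847 = 27.0% → Treatment
Treatment wins overall and in every user group — no reversal.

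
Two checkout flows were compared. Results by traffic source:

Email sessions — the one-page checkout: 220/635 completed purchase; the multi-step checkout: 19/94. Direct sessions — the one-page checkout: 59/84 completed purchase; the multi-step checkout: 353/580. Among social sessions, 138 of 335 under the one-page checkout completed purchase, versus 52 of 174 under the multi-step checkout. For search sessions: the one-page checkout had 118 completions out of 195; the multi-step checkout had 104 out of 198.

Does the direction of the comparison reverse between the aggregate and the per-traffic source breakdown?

Yes

Email: the one-page checkout 220/635 = 34.6%, the multi-step checkout 19/94 = 20.2% → the one-page checkout
Direct: the one-page checkout 59/84 = 70.2%, the multi-step checkout 353/580 = 60.9% → the one-page checkout
Social: the one-page checkout 138/335 = 41.2%, the multi-step checkout 52/174 = 29.9% → the one-page checkout
Search: the one-page checkout 118/195 = 60.5%, the multi-step checkout 104/198 = 52.5% → the one-page checkout
Overall: the one-page checkout 535/1249 = 42.8%, the multi-step checkout 528/1046 = 50.5% → the multi-step checkout
The one-page checkout wins each traffic group but the multi-step checkout wins overall — the comparison reverses. The one-page checkout's sessions skew toward email, which has a lower base rate.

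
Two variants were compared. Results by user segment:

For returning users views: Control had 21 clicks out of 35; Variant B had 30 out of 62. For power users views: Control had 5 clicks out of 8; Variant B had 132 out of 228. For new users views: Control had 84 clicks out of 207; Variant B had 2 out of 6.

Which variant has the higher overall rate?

Variant B

Returning users: Control 21/35 = 60.0%, Variant B 30/62 = 48.4% → Control
Power users: Control 5/8 = 62.5%, Variant B 132/228 = 57.9% → Control
New users: Control 84/207 = 40.6%, Variant B 2/6 = 33.3% → Control
Overall: Control 110/250 = 44.0%, Variant B 164/296 = 55.4% → Variant B
(Control wins every user group but Variant B wins overall — Control's views skew toward the low-rate new users group.)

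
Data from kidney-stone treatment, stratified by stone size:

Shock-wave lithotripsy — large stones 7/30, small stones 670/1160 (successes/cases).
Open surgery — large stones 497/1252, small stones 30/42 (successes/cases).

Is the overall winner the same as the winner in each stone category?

Large stones: shock-wave lithotripsy 7/30 = 23.3%, open surgery 497/1252 = 39.7% → open surgery
Small stones: shock-wave lithotripsy 670/1160 = 57.8%, open surgery 30/42 = 71.4% → open surgery
Overall: shock-wave lithotripsy 677/1190 = 56.9%, open surgery 527/1294 = 40.7% → shock-wave lithotripsy
Open surgery wins each stone group but shock-wave lithotripsy wins overall — the comparison reverses. Open surgery's cases skew toward large stones, which has a lower base rate.

No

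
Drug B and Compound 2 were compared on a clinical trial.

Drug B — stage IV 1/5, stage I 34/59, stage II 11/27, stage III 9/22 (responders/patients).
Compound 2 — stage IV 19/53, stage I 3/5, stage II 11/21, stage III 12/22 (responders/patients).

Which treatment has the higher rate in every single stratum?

Compound 2

Stage IV: Drug B 1/5 = 20.0%, Compound 2 19/53 = 35.8% → Compound 2
Stage I: Drug B 34/59 = 57.6%, Compound 2 3/5 = 60.0% → Compound 2
Stage II: Drug B 11/27 = 40.7%, Compound 2 11/21 = 52.4% → Compound 2
Stage III: Drug B 9/22 = 40.9%, Compound 2 12/22 = 54.5% → Compound 2
Compound 2 has the higher rate in all 4 groups.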